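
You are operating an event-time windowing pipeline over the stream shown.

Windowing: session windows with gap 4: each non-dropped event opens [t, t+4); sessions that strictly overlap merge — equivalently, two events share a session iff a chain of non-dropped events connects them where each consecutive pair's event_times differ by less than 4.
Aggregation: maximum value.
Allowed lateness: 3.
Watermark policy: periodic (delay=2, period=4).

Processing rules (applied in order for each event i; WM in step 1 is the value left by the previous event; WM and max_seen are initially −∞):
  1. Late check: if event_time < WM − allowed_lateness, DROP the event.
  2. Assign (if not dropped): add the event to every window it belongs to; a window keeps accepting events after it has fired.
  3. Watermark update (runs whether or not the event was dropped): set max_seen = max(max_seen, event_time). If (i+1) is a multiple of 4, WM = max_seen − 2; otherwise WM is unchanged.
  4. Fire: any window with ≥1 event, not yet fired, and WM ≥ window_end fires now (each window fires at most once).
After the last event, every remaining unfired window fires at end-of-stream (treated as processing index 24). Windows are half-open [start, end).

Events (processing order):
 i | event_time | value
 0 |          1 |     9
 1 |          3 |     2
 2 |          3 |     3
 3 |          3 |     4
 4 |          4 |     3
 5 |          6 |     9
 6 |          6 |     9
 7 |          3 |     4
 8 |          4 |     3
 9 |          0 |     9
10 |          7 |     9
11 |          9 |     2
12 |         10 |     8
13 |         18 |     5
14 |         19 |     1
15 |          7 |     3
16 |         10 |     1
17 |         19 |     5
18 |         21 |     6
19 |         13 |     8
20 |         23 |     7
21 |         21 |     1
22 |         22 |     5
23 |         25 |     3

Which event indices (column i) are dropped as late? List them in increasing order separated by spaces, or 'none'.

i=0 t=1 v=9: → [1,5); WM=−∞
i=1 t=3 v=2: → [1,7); WM=−∞
i=2 t=3 v=3: → [1,7); WM=−∞
i=3 t=3 v=4: → [1,7); WM=1
i=4 t=4 v=3: → [1,8); WM=1
i=5 t=6 v=9: → [1,10); WM=1
i=6 t=6 v=9: → [1,10); WM=1
i=7 t=3 v=4: → [1,10); WM=4
i=8 t=4 v=3: → [1,10); WM=4
i=9 t=0 v=9: DROP (t<4-3); WM=4
i=10 t=7 v=9: → [1,11); WM=4
i=11 t=9 v=2: → [1,13); WM=7
i=12 t=10 v=8: → [1,14); WM=7
i=13 t=18 v=5: → [18,22); WM=7
i=14 t=19 v=1: → [18,23); WM=7
i=15 t=7 v=3: → [1,14); WM=17
i=16 t=10 v=1: DROP (t<17-3); WM=17
i=17 t=19 v=5: → [18,23); WM=17
i=18 t=21 v=6: → [18,25); WM=17
i=19 t=13 v=8: DROP (t<17-3); WM=19
i=20 t=23 v=7: → [18,27); WM=19
i=21 t=21 v=1: → [18,27); WM=19
i=22 t=22 v=5: → [18,27); WM=19
i=23 t=25 v=3: → [18,29); WM=23

9 16 19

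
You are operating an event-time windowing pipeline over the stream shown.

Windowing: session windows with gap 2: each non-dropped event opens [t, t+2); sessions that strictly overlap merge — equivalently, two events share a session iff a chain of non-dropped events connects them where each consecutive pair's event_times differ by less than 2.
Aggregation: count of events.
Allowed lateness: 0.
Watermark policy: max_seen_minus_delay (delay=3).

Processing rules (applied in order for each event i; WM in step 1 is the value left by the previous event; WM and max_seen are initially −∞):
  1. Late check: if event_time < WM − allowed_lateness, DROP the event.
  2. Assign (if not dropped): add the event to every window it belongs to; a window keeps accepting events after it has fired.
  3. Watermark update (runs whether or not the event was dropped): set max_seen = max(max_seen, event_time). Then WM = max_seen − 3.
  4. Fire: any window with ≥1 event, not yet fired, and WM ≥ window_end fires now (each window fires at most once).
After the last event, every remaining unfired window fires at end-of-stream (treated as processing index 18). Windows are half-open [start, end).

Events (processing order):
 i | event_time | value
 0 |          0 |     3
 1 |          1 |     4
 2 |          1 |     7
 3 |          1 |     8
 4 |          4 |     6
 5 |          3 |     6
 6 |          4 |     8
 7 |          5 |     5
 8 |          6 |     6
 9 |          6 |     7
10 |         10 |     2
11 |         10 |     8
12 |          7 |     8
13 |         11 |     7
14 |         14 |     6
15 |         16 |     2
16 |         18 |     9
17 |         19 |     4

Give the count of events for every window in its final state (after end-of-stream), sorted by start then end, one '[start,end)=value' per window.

[0,3)=4 [3,9)=7 [10,13)=3 [14,16)=1 [16,18)=1 [18,21)=2

i=0 t=0 v=3: → [0,2); WM=-3
i=1 t=1 v=4: → [0,3); WM=-2
i=2 t=1 v=7: → [0,3); WM=-2
i=3 t=1 v=8: → [0,3); WM=-2
i=4 t=4 v=6: → [4,6); WM=1
i=5 t=3 v=6: → [3,6); WM=1
i=6 t=4 v=8: → [3,6); WM=1
i=7 t=5 v=5: → [3,7); WM=2
i=8 t=6 v=6: → [3,8); WM=3
i=9 t=6 v=7: → [3,8); WM=3
i=10 t=10 v=2: → [10,12); WM=7
i=11 t=10 v=8: → [10,12); WM=7
i=12 t=7 v=8: → [3,9); WM=7
i=13 t=11 v=7: → [10,13); WM=8
i=14 t=14 v=6: → [14,16); WM=11
i=15 t=16 v=2: → [16,18); WM=13
i=16 t=18 v=9: → [18,20); WM=15
i=17 t=19 v=4: → [18,21); WM=16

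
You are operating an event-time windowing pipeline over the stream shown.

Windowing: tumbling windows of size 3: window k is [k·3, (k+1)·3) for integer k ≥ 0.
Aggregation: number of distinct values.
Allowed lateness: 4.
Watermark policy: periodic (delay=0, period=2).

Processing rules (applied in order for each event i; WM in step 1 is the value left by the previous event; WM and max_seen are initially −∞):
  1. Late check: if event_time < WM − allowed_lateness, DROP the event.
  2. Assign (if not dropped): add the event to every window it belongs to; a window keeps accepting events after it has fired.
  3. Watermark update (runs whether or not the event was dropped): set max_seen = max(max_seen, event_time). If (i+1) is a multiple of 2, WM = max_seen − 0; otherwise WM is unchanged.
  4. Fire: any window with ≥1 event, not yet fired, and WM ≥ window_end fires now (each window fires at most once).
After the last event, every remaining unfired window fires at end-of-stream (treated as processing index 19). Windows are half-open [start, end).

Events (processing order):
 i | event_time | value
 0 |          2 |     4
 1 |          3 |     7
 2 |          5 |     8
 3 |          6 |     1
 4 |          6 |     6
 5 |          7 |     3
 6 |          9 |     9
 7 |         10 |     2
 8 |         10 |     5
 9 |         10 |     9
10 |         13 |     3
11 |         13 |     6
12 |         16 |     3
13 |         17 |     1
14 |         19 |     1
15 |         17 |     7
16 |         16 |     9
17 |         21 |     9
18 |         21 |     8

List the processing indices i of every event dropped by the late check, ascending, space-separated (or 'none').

none

i=0 t=2 v=4: → [0,3); WM=−∞
i=1 t=3 v=7: → [3,6); WM=3; [0,3) fires=1
i=2 t=5 v=8: → [3,6); WM=3
i=3 t=6 v=1: → [6,9); WM=6; [3,6) fires=2
i=4 t=6 v=6: → [6,9); WM=6
i=5 t=7 v=3: → [6,9); WM=7
i=6 t=9 v=9: → [9,12); WM=7
i=7 t=10 v=2: → [9,12); WM=10; [6,9) fires=3
i=8 t=10 v=5: → [9,12); WM=10
i=9 t=10 v=9: → [9,12); WM=10
i=10 t=13 v=3: → [12,15); WM=10
i=11 t=13 v=6: → [12,15); WM=13; [9,12) fires=3
i=12 t=16 v=3: → [15,18); WM=13
i=13 t=17 v=1: → [15,18); WM=17; [12,15) fires=2
i=14 t=19 v=1: → [18,21); WM=17
i=15 t=17 v=7: → [15,18); WM=19; [15,18) fires=3
i=16 t=16 v=9: → [15,18); WM=19
i=17 t=21 v=9: → [21,24); WM=21; [18,21) fires=1
i=18 t=21 v=8: → [21,24); WM=21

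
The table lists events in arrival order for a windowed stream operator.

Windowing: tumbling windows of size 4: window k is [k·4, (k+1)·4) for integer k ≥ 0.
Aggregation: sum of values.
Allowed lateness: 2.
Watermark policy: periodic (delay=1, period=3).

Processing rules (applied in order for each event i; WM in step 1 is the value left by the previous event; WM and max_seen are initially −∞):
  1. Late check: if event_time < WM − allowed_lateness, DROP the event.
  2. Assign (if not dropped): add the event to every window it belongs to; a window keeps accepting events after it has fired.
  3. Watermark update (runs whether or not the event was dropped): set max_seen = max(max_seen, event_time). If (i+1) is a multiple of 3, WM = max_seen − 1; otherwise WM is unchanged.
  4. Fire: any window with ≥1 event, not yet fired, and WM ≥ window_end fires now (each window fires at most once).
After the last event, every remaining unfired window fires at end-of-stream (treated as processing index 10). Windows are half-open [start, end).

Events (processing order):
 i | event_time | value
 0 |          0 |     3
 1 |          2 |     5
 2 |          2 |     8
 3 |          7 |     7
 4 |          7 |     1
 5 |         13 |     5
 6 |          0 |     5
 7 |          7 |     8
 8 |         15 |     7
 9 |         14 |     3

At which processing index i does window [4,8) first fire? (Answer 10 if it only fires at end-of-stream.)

i=0 t=0 v=3: → [0,4); WM=−∞
i=1 t=2 v=5: → [0,4); WM=−∞
i=2 t=2 v=8: → [0,4); WM=1
i=3 t=7 v=7: → [4,8); WM=1
i=4 t=7 v=1: → [4,8); WM=1
i=5 t=13 v=5: → [12,16); WM=12; [0,4) fires=16 [4,8) fires=8
i=6 t=0 v=5: DROP (t<12-2); WM=12
i=7 t=7 v=8: DROP (t<12-2); WM=12
i=8 t=15 v=7: → [12,16); WM=14
i=9 t=14 v=3: → [12,16); WM=14

5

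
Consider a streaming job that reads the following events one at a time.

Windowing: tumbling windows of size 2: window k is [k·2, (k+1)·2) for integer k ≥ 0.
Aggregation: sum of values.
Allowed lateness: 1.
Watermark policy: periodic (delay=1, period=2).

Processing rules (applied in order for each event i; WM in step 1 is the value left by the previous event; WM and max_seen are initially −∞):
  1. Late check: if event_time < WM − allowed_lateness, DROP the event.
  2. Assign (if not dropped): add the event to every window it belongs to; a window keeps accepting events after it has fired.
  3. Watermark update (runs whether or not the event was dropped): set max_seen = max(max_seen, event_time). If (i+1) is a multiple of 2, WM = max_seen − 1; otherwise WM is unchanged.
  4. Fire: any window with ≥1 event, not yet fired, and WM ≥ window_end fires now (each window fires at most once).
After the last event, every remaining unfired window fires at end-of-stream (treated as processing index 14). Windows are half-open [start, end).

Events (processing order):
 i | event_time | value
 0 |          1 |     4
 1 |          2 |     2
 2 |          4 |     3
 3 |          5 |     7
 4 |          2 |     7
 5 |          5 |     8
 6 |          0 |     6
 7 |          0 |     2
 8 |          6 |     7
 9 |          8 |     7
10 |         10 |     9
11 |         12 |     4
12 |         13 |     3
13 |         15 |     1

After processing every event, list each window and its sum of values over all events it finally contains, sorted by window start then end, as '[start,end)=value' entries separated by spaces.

[0,2)=4 [2,4)=2 [4,6)=18 [6,8)=7 [8,10)=7 [10,12)=9 [12,14)=7 [14,16)=1

i=0 t=1 v=4: → [0,2); WM=−∞
i=1 t=2 v=2: → [2,4); WM=1
i=2 t=4 v=3: → [4,6); WM=1
i=3 t=5 v=7: → [4,6); WM=4; [0,2) fires=4 [2,4) fires=2
i=4 t=2 v=7: DROP (t<4-1); WM=4
i=5 t=5 v=8: → [4,6); WM=4
i=6 t=0 v=6: DROP (t<4-1); WM=4
i=7 t=0 v=2: DROP (t<4-1); WM=4
i=8 t=6 v=7: → [6,8); WM=4
i=9 t=8 v=7: → [8,10); WM=7; [4,6) fires=18
i=10 t=10 v=9: → [10,12); WM=7
i=11 t=12 v=4: → [12,14); WM=11; [6,8) fires=7 [8,10) fires=7
i=12 t=13 v=3: → [12,14); WM=11
i=13 t=15 v=1: → [14,16); WM=14; [10,12) fires=9 [12,14) fires=7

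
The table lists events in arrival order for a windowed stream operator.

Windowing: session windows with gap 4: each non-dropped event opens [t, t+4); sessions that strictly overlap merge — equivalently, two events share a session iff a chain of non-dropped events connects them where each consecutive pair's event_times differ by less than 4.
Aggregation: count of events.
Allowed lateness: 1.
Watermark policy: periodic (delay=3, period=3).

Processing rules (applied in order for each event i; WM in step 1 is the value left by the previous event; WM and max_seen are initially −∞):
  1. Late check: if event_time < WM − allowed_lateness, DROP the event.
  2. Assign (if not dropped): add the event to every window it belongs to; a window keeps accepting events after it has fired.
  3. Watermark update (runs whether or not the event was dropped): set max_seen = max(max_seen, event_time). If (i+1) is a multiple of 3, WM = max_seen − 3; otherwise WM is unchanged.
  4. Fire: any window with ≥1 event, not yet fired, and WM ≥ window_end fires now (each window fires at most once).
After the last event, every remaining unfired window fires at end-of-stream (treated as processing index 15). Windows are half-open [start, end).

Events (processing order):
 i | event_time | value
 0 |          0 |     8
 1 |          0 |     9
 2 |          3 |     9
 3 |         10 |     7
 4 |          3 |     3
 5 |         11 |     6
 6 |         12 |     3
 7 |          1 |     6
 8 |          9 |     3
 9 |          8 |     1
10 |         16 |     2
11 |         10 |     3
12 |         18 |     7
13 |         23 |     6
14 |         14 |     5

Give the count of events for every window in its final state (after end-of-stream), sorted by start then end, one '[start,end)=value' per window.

[0,7)=4 [8,22)=9 [23,27)=1

i=0 t=0 v=8: → [0,4); WM=−∞
i=1 t=0 v=9: → [0,4); WM=−∞
i=2 t=3 v=9: → [0,7); WM=0
i=3 t=10 v=7: → [10,14); WM=0
i=4 t=3 v=3: → [0,7); WM=0
i=5 t=11 v=6: → [10,15); WM=8
i=6 t=12 v=3: → [10,16); WM=8
i=7 t=1 v=6: DROP (t<8-1); WM=8
i=8 t=9 v=3: → [9,16); WM=9
i=9 t=8 v=1: → [8,16); WM=9
i=10 t=16 v=2: → [16,20); WM=9
i=11 t=10 v=3: → [8,16); WM=13
i=12 t=18 v=7: → [16,22); WM=13
i=13 t=23 v=6: → [23,27); WM=13
i=14 t=14 v=5: → [8,22); WM=20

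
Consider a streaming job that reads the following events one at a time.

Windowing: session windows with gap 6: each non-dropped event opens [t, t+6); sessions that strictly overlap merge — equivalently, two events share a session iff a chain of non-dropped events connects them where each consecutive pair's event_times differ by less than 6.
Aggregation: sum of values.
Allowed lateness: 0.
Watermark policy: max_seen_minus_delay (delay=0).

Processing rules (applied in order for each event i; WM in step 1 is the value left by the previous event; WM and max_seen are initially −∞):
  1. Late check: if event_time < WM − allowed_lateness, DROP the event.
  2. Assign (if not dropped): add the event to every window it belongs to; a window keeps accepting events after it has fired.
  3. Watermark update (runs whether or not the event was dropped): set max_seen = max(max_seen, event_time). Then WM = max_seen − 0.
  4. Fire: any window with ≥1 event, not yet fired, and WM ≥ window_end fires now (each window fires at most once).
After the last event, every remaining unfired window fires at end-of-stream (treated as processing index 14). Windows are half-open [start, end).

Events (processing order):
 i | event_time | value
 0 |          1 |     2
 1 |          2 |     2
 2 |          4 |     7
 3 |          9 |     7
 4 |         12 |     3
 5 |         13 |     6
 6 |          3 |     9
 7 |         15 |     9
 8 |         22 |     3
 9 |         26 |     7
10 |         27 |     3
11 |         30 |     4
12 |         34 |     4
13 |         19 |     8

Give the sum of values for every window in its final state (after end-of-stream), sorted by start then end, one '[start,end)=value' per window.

i=0 t=1 v=2: → [1,7); WM=1
i=1 t=2 v=2: → [1,8); WM=2
i=2 t=4 v=7: → [1,10); WM=4
i=3 t=9 v=7: → [1,15); WM=9
i=4 t=12 v=3: → [1,18); WM=12
i=5 t=13 v=6: → [1,19); WM=13
i=6 t=3 v=9: DROP (t<13-0); WM=13
i=7 t=15 v=9: → [1,21); WM=15
i=8 t=22 v=3: → [22,28); WM=22
i=9 t=26 v=7: → [22,32); WM=26
i=10 t=27 v=3: → [22,33); WM=27
i=11 t=30 v=4: → [22,36); WM=30
i=12 t=34 v=4: → [22,40); WM=34
i=13 t=19 v=8: DROP (t<34-0); WM=34

[1,21)=36 [22,40)=21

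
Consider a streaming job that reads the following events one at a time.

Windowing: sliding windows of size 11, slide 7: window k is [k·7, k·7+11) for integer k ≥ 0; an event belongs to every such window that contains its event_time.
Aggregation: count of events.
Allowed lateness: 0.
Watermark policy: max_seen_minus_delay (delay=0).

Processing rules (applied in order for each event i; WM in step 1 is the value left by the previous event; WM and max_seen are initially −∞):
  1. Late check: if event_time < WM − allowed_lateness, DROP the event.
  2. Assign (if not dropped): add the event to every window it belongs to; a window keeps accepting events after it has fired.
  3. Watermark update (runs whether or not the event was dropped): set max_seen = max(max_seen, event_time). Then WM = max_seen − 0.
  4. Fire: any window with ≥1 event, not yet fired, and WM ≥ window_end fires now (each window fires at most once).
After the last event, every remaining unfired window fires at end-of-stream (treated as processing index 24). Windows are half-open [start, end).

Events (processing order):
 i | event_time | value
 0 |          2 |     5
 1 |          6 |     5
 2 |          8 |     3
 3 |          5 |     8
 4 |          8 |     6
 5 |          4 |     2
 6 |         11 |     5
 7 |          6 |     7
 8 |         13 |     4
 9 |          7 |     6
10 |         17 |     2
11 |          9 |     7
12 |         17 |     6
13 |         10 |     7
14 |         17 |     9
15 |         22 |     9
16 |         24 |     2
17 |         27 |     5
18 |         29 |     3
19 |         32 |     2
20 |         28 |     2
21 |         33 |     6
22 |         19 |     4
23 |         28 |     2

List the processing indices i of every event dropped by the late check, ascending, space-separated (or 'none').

i=0 t=2 v=5: → [0,11); WM=2
i=1 t=6 v=5: → [0,11); WM=6
i=2 t=8 v=3: → [7,18),[0,11); WM=8
i=3 t=5 v=8: DROP (t<8-0); WM=8
i=4 t=8 v=6: → [7,18),[0,11); WM=8
i=5 t=4 v=2: DROP (t<8-0); WM=8
i=6 t=11 v=5: → [7,18); WM=11; [0,11) fires=4
i=7 t=6 v=7: DROP (t<11-0); WM=11
i=8 t=13 v=4: → [7,18); WM=13
i=9 t=7 v=6: DROP (t<13-0); WM=13
i=10 t=17 v=2: → [14,25),[7,18); WM=17
i=11 t=9 v=7: DROP (t<17-0); WM=17
i=12 t=17 v=6: → [14,25),[7,18); WM=17
i=13 t=10 v=7: DROP (t<17-0); WM=17
i=14 t=17 v=9: → [14,25),[7,18); WM=17
i=15 t=22 v=9: → [21,32),[14,25); WM=22; [7,18) fires=7
i=16 t=24 v=2: → [21,32),[14,25); WM=24
i=17 t=27 v=5: → [21,32); WM=27; [14,25) fires=5
i=18 t=29 v=3: → [28,39),[21,32); WM=29
i=19 t=32 v=2: → [28,39); WM=32; [21,32) fires=4
i=20 t=28 v=2: DROP (t<32-0); WM=32
i=21 t=33 v=6: → [28,39); WM=33
i=22 t=19 v=4: DROP (t<33-0); WM=33
i=23 t=28 v=2: DROP (t<33-0); WM=33

3 5 7 9 11 13 20 22 23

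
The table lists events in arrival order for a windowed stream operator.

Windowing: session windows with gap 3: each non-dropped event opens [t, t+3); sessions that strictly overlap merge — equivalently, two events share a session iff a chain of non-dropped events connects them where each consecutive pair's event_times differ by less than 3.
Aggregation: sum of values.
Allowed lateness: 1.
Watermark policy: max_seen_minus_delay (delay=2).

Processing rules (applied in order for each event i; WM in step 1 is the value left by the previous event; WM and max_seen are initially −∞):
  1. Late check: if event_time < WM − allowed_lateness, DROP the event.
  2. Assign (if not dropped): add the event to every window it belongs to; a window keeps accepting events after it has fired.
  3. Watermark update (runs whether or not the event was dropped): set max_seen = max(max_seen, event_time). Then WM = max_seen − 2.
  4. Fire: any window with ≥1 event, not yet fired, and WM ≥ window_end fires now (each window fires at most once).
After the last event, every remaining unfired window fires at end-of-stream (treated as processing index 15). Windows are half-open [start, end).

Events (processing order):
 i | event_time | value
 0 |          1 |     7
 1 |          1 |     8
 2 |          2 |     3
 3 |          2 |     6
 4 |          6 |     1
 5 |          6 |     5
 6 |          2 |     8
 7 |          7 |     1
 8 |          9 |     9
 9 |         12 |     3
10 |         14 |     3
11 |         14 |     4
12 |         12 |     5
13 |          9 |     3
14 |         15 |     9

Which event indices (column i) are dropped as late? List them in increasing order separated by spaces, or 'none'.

6 13

i=0 t=1 v=7: → [1,4); WM=-1
i=1 t=1 v=8: → [1,4); WM=-1
i=2 t=2 v=3: → [1,5); WM=0
i=3 t=2 v=6: → [1,5); WM=0
i=4 t=6 v=1: → [6,9); WM=4
i=5 t=6 v=5: → [6,9); WM=4
i=6 t=2 v=8: DROP (t<4-1); WM=4
i=7 t=7 v=1: → [6,10); WM=5
i=8 t=9 v=9: → [6,12); WM=7
i=9 t=12 v=3: → [12,15); WM=10
i=10 t=14 v=3: → [12,17); WM=12
i=11 t=14 v=4: → [12,17); WM=12
i=12 t=12 v=5: → [12,17); WM=12
i=13 t=9 v=3: DROP (t<12-1); WM=12
i=14 t=15 v=9: → [12,18); WM=13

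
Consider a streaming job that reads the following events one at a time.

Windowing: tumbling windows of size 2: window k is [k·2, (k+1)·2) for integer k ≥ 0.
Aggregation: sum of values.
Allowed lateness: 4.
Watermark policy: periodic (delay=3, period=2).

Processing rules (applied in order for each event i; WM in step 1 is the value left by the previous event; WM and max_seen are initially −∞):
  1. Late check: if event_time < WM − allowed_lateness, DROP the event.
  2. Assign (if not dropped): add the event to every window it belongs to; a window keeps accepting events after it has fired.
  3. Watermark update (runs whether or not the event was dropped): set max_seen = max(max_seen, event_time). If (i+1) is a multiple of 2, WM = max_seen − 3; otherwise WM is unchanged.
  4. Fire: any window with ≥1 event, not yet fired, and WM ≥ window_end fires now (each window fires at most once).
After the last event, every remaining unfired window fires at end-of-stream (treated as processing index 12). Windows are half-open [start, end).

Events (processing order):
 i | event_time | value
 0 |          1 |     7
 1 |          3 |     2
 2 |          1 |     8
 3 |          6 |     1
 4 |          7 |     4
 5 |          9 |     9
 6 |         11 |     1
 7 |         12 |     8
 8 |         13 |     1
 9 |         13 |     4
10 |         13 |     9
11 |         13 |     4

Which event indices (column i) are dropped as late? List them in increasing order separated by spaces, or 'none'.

i=0 t=1 v=7: → [0,2); WM=−∞
i=1 t=3 v=2: → [2,4); WM=0
i=2 t=1 v=8: → [0,2); WM=0
i=3 t=6 v=1: → [6,8); WM=3; [0,2) fires=15
i=4 t=7 v=4: → [6,8); WM=3
i=5 t=9 v=9: → [8,10); WM=6; [2,4) fires=2
i=6 t=11 v=1: → [10,12); WM=6
i=7 t=12 v=8: → [12,14); WM=9; [6,8) fires=5
i=8 t=13 v=1: → [12,14); WM=9
i=9 t=13 v=4: → [12,14); WM=10; [8,10) fires=9
i=10 t=13 v=9: → [12,14); WM=10
i=11 t=13 v=4: → [12,14); WM=10

none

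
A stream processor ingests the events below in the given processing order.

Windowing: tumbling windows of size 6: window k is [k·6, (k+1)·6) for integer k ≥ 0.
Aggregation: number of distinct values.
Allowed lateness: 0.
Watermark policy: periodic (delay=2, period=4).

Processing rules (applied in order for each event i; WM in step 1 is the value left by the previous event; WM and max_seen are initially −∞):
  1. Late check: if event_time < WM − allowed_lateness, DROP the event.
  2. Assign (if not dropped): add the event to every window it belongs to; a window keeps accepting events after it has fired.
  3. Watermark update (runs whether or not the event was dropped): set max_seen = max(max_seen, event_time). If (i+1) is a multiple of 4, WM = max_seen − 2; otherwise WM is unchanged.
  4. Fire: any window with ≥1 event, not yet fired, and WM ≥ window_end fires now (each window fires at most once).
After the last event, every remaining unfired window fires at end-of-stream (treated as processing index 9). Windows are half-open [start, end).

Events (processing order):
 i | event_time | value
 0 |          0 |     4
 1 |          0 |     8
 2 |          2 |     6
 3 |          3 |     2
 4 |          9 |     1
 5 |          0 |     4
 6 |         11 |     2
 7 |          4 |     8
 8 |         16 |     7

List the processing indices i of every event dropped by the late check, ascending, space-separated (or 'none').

5

i=0 t=0 v=4: → [0,6); WM=−∞
i=1 t=0 v=8: → [0,6); WM=−∞
i=2 t=2 v=6: → [0,6); WM=−∞
i=3 t=3 v=2: → [0,6); WM=1
i=4 t=9 v=1: → [6,12); WM=1
i=5 t=0 v=4: DROP (t<1-0); WM=1
i=6 t=11 v=2: → [6,12); WM=1
i=7 t=4 v=8: → [0,6); WM=9; [0,6) fires=4
i=8 t=16 v=7: → [12,18); WM=9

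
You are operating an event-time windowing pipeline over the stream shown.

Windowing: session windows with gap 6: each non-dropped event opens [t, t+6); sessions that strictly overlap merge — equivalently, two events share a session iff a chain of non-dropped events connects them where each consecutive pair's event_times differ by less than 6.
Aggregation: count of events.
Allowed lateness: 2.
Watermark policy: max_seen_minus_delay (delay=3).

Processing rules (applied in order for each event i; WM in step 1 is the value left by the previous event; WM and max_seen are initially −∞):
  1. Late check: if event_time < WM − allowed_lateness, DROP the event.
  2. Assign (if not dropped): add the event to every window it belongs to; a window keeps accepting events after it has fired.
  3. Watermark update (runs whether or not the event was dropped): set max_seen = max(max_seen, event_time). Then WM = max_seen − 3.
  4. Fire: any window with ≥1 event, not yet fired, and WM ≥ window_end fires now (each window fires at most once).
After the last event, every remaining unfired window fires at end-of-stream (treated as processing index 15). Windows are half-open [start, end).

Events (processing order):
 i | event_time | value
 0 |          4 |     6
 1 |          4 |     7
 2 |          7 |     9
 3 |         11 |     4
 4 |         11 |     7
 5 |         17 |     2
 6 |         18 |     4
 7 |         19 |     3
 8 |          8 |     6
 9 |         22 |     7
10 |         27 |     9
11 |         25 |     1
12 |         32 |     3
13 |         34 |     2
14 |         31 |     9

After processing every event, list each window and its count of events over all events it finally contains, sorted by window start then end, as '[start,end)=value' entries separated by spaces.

[4,17)=5 [17,40)=9

i=0 t=4 v=6: → [4,10); WM=1
i=1 t=4 v=7: → [4,10); WM=1
i=2 t=7 v=9: → [4,13); WM=4
i=3 t=11 v=4: → [4,17); WM=8
i=4 t=11 v=7: → [4,17); WM=8
i=5 t=17 v=2: → [17,23); WM=14
i=6 t=18 v=4: → [17,24); WM=15
i=7 t=19 v=3: → [17,25); WM=16
i=8 t=8 v=6: DROP (t<16-2); WM=16
i=9 t=22 v=7: → [17,28); WM=19
i=10 t=27 v=9: → [17,33); WM=24
i=11 t=25 v=1: → [17,33); WM=24
i=12 t=32 v=3: → [17,38); WM=29
i=13 t=34 v=2: → [17,40); WM=31
i=14 t=31 v=9: → [17,40); WM=31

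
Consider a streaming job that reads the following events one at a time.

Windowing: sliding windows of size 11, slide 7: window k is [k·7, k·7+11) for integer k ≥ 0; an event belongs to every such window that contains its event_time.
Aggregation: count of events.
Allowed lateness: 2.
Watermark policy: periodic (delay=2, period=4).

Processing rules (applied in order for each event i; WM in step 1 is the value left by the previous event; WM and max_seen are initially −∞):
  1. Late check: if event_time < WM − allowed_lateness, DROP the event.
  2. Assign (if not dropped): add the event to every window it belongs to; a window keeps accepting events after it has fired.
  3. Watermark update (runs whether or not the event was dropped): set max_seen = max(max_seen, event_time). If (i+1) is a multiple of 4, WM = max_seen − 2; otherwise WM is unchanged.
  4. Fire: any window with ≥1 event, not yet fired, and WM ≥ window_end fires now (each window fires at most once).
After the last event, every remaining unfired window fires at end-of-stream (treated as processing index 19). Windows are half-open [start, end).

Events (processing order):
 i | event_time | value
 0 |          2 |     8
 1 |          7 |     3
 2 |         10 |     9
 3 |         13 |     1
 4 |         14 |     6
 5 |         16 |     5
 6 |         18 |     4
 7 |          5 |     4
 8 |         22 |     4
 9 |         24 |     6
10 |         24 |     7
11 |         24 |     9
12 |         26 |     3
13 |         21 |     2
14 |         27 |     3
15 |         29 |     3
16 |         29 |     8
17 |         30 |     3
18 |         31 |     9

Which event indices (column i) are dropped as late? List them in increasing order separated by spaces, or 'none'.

i=0 t=2 v=8: → [0,11); WM=−∞
i=1 t=7 v=3: → [7,18),[0,11); WM=−∞
i=2 t=10 v=9: → [7,18),[0,11); WM=−∞
i=3 t=13 v=1: → [7,18); WM=11; [0,11) fires=3
i=4 t=14 v=6: → [14,25),[7,18); WM=11
i=5 t=16 v=5: → [14,25),[7,18); WM=11
i=6 t=18 v=4: → [14,25); WM=11
i=7 t=5 v=4: DROP (t<11-2); WM=16
i=8 t=22 v=4: → [21,32),[14,25); WM=16
i=9 t=24 v=6: → [21,32),[14,25); WM=16
i=10 t=24 v=7: → [21,32),[14,25); WM=16
i=11 t=24 v=9: → [21,32),[14,25); WM=22; [7,18) fires=5
i=12 t=26 v=3: → [21,32); WM=22
i=13 t=21 v=2: → [21,32),[14,25); WM=22
i=14 t=27 v=3: → [21,32); WM=22
i=15 t=29 v=3: → [28,39),[21,32); WM=27; [14,25) fires=8
i=16 t=29 v=8: → [28,39),[21,32); WM=27
i=17 t=30 v=3: → [28,39),[21,32); WM=27
i=18 t=31 v=9: → [28,39),[21,32); WM=27

7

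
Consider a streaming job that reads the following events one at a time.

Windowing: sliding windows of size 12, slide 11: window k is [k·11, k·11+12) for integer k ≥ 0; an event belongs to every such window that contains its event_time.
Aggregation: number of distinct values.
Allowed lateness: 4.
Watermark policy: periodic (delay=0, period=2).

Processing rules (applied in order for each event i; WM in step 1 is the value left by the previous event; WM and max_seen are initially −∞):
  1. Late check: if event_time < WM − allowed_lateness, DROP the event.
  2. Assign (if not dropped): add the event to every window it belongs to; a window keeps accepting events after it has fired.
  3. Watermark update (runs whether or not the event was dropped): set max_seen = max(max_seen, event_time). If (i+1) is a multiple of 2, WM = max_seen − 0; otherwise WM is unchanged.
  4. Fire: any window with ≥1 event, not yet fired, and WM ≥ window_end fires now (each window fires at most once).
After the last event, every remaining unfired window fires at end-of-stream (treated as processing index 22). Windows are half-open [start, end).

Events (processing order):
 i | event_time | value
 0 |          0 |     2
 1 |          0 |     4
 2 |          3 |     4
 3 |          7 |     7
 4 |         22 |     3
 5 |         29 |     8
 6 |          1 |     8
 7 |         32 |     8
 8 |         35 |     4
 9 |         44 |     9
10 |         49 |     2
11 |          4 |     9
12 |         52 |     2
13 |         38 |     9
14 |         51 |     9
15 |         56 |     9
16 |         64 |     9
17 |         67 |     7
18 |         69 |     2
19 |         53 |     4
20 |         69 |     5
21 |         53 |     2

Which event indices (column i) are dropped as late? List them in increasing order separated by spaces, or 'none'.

i=0 t=0 v=2: → [0,12); WM=−∞
i=1 t=0 v=4: → [0,12); WM=0
i=2 t=3 v=4: → [0,12); WM=0
i=3 t=7 v=7: → [0,12); WM=7
i=4 t=22 v=3: → [22,34),[11,23); WM=7
i=5 t=29 v=8: → [22,34); WM=29; [0,12) fires=3 [11,23) fires=1
i=6 t=1 v=8: DROP (t<29-4); WM=29
i=7 t=32 v=8: → [22,34); WM=32
i=8 t=35 v=4: → [33,45); WM=32
i=9 t=44 v=9: → [44,56),[33,45); WM=44; [22,34) fires=2
i=10 t=49 v=2: → [44,56); WM=44
i=11 t=4 v=9: DROP (t<44-4); WM=49; [33,45) fires=2
i=12 t=52 v=2: → [44,56); WM=49
i=13 t=38 v=9: DROP (t<49-4); WM=52
i=14 t=51 v=9: → [44,56); WM=52
i=15 t=56 v=9: → [55,67); WM=56; [44,56) fires=2
i=16 t=64 v=9: → [55,67); WM=56
i=17 t=67 v=7: → [66,78); WM=67; [55,67) fires=1
i=18 t=69 v=2: → [66,78); WM=67
i=19 t=53 v=4: DROP (t<67-4); WM=69
i=20 t=69 v=5: → [66,78); WM=69
i=21 t=53 v=2: DROP (t<69-4); WM=69

6 11 13 19 21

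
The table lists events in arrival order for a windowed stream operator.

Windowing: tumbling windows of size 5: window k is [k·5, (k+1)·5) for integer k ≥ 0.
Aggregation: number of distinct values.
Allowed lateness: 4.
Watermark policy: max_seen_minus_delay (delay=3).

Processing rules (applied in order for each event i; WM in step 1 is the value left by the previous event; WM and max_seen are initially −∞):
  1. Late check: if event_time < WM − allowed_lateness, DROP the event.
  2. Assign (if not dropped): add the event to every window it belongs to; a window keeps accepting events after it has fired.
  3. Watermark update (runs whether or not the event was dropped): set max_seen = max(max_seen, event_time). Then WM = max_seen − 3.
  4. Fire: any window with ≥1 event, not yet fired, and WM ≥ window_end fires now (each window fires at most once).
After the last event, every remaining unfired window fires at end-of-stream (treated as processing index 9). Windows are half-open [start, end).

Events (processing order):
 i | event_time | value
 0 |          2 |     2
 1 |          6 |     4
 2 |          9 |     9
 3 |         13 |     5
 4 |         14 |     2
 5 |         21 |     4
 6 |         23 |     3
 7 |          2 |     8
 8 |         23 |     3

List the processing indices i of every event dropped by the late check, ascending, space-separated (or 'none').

i=0 t=2 v=2: → [0,5); WM=-1
i=1 t=6 v=4: → [5,10); WM=3
i=2 t=9 v=9: → [5,10); WM=6; [0,5) fires=1
i=3 t=13 v=5: → [10,15); WM=10; [5,10) fires=2
i=4 t=14 v=2: → [10,15); WM=11
i=5 t=21 v=4: → [20,25); WM=18; [10,15) fires=2
i=6 t=23 v=3: → [20,25); WM=20
i=7 t=2 v=8: DROP (t<20-4); WM=20
i=8 t=23 v=3: → [20,25); WM=20

7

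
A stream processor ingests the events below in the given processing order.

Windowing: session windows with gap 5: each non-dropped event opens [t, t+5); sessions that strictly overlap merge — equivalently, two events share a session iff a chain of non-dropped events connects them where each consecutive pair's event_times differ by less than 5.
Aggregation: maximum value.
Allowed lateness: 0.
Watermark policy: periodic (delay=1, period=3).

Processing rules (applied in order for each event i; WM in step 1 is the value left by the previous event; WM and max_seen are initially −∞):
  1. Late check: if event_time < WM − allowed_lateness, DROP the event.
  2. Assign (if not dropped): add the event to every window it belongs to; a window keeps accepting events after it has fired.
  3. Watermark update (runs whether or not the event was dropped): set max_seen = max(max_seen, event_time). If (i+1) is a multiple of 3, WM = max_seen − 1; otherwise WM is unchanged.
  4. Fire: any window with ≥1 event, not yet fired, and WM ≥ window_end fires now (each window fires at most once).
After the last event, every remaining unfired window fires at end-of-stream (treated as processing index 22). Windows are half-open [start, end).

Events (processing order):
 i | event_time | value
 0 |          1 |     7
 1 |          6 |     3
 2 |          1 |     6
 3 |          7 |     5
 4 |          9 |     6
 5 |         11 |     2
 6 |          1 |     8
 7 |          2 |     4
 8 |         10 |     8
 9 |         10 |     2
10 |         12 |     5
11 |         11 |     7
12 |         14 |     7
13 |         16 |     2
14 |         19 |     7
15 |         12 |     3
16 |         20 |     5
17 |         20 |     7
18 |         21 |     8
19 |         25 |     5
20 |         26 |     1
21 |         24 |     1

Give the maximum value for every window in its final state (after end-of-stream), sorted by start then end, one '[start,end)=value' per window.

[1,6)=7 [6,31)=8

i=0 t=1 v=7: → [1,6); WM=−∞
i=1 t=6 v=3: → [6,11); WM=−∞
i=2 t=1 v=6: → [1,6); WM=5
i=3 t=7 v=5: → [6,12); WM=5
i=4 t=9 v=6: → [6,14); WM=5
i=5 t=11 v=2: → [6,16); WM=10
i=6 t=1 v=8: DROP (t<10-0); WM=10
i=7 t=2 v=4: DROP (t<10-0); WM=10
i=8 t=10 v=8: → [6,16); WM=10
i=9 t=10 v=2: → [6,16); WM=10
i=10 t=12 v=5: → [6,17); WM=10
i=11 t=11 v=7: → [6,17); WM=11
i=12 t=14 v=7: → [6,19); WM=11
i=13 t=16 v=2: → [6,21); WM=11
i=14 t=19 v=7: → [6,24); WM=18
i=15 t=12 v=3: DROP (t<18-0); WM=18
i=16 t=20 v=5: → [6,25); WM=18
i=17 t=20 v=7: → [6,25); WM=19
i=18 t=21 v=8: → [6,26); WM=19
i=19 t=25 v=5: → [6,30); WM=19
i=20 t=26 v=1: → [6,31); WM=25
i=21 t=24 v=1: DROP (t<25-0); WM=25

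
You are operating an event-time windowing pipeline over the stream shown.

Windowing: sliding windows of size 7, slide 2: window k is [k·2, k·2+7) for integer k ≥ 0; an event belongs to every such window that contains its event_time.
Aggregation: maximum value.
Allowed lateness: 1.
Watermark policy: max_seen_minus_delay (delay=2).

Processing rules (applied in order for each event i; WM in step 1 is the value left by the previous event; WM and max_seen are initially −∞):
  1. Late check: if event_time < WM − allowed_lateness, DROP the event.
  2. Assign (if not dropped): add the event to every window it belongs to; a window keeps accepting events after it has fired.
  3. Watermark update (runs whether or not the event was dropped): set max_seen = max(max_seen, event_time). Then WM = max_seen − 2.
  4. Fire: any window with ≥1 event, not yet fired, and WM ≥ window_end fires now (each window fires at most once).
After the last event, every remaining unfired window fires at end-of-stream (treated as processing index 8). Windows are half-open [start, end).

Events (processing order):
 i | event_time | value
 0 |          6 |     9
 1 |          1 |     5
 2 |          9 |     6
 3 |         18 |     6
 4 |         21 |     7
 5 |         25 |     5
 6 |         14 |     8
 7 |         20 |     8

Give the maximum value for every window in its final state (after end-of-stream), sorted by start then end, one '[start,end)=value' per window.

i=0 t=6 v=9: → [6,13),[4,11),[2,9),[0,7); WM=4
i=1 t=1 v=5: DROP (t<4-1); WM=4
i=2 t=9 v=6: → [8,15),[6,13),[4,11); WM=7; [0,7) fires=9
i=3 t=18 v=6: → [18,25),[16,23),[14,21),[12,19); WM=16; [2,9) fires=9 [4,11) fires=9 [6,13) fires=9 [8,15) fires=6
i=4 t=21 v=7: → [20,27),[18,25),[16,23); WM=19; [12,19) fires=6
i=5 t=25 v=5: → [24,31),[22,29),[20,27); WM=23; [14,21) fires=6 [16,23) fires=7
i=6 t=14 v=8: DROP (t<23-1); WM=23
i=7 t=20 v=8: DROP (t<23-1); WM=23

[0,7)=9 [2,9)=9 [4,11)=9 [6,13)=9 [8,15)=6 [12,19)=6 [14,21)=6 [16,23)=7 [18,25)=7 [20,27)=7 [22,29)=5 [24,31)=5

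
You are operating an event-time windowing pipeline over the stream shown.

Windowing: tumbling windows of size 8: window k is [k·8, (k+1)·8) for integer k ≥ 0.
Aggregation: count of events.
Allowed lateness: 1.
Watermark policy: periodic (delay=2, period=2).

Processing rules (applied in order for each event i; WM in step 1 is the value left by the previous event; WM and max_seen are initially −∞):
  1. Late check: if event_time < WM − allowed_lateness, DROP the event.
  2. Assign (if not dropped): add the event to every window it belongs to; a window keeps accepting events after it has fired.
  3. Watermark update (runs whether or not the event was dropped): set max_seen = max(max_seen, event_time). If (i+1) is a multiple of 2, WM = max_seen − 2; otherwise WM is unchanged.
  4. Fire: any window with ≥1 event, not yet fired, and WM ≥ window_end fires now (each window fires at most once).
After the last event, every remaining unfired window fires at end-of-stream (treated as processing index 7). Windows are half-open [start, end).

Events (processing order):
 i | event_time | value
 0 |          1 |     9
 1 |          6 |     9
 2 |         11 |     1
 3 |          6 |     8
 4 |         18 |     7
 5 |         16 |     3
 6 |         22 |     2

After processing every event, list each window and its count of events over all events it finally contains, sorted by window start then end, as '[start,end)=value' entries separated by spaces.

i=0 t=1 v=9: → [0,8); WM=−∞
i=1 t=6 v=9: → [0,8); WM=4
i=2 t=11 v=1: → [8,16); WM=4
i=3 t=6 v=8: → [0,8); WM=9; [0,8) fires=3
i=4 t=18 v=7: → [16,24); WM=9
i=5 t=16 v=3: → [16,24); WM=16; [8,16) fires=1
i=6 t=22 v=2: → [16,24); WM=16

[0,8)=3 [8,16)=1 [16,24)=3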